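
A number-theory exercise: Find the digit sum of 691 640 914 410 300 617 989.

88

6+9+1+6+4+0+9+1+4+4+1+0+3+0+0+6+1+7+9+8+9 = 88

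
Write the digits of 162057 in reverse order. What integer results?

750261

Reversing 162057 gives 750261.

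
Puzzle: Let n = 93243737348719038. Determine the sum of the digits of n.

9+3+2+4+3+7+3+7+3+4+8+7+1+9+0+3+8 = 81

81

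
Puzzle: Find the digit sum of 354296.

3+5+4+2+9+6 = 29

29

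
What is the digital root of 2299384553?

2+2+9+9+3+8+4+5+5+3 = 50
5+0 = 5

5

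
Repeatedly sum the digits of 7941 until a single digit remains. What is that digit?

7+9+4+1 = 21
2+1 = 3
(Equivalently, 7941 mod 9 = 3.)

3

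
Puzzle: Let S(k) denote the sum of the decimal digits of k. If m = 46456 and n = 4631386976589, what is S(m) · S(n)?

1875

S(46456) = 4+6+4+5+6 = 25.
S(4631386976589) = 4+6+3+1+3+8+6+9+7+6+5+8+9 = 75.
25 · 75 = 1875.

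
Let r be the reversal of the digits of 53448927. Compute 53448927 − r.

Reverse of 53448927 is 72984435.
53448927 − 72984435 = -19535508

-19535508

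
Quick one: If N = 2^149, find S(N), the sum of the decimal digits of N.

2^149 = 713623846352979940529142984724747568191373312
Sum of its 45 digits: 212.

212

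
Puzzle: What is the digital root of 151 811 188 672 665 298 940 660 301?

6

1+5+1+8+1+1+1+8+8+6+7+2+6+6+5+2+9+8+9+4+0+6+6+0+3+0+1 = 114
1+1+4 = 6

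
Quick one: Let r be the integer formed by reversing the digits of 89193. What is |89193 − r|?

49995

Reverse of 89193 is 39198.
|89193 − 39198| = 49995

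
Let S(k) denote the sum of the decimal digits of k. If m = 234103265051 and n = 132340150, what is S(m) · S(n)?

608

S(234103265051) = 2+3+4+1+0+3+2+6+5+0+5+1 = 32.
S(132340150) = 1+3+2+3+4+0+1+5+0 = 19.
32 · 19 = 608.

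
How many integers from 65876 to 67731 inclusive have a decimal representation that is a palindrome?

18

The integers in [65876, 67731] that have a decimal representation that is a palindrome: 65956, 66066, 66166, 66266, 66366, 66466, …, 67576, 67676.
18 qualify.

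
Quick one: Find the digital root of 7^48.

1

The digital root of n equals n mod 9 (or 9 when 9 | n), so we need 7^48 mod 9.
7^48 ≡ 1 (mod 9), so the digital root is 1.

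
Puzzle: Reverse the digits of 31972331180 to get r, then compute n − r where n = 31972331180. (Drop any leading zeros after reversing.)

Reverse of 31972331180 is 8113327913.
31972331180 − 8113327913 = 23859003267

23859003267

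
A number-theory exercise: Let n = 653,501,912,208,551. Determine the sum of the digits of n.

6+5+3+5+0+1+9+1+2+2+0+8+5+5+1 = 53

53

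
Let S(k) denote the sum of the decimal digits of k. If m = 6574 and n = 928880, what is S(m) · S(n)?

S(6574) = 6+5+7+4 = 22.
S(928880) = 9+2+8+8+8+0 = 35.
22 · 35 = 770.

770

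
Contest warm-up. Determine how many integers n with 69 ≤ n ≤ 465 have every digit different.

289

The integers in [69, 465] that have every digit different: 69, 70, 71, 72, 73, 74, …, 463, 465.
289 qualify.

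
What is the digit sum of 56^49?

56^49 = 45836697902336512921989517839084744505640536629047269302690779186176539155617437188096
Sum of its 86 digits: 416.

416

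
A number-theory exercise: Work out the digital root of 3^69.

9

The digital root of n equals n mod 9 (or 9 when 9 | n), so we need 3^69 mod 9.
3^69 ≡ 0 (mod 9), so the digital root is 9.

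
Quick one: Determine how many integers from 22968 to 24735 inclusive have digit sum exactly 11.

49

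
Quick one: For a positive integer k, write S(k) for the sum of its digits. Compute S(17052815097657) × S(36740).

S(17052815097657) = 1+7+0+5+2+8+1+5+0+9+7+6+5+7 = 63.
S(36740) = 3+6+7+4+0 = 20.
63 · 20 = 1260.

1260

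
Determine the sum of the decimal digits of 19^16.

91

19^16 = 288441413567621167681
Sum of its 21 digits: 91.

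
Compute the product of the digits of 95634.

9×5×6×3×4 = 3240

3240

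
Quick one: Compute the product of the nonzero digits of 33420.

72

3×3×4×2 = 72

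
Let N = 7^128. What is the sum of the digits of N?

517

7^128 = 1487815647197611695910312681741273570332356717154798949898498305086387315423300999654757561928633305897036801
Sum of its 109 digits: 517.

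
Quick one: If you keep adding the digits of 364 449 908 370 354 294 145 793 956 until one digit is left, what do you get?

7

3+6+4+4+4+9+9+0+8+3+7+0+3+5+4+2+9+4+1+4+5+7+9+3+9+5+6 = 133
1+3+3 = 7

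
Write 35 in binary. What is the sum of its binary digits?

3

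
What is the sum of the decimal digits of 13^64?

13^64 = 196053476430761073330659760423566015424403280004115787589590963842248961
Sum of its 72 digits: 301.

301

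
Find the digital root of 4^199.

The digital root of n equals n mod 9 (or 9 when 9 | n), so we need 4^199 mod 9.
4^199 ≡ 4 (mod 9), so the digital root is 4.

4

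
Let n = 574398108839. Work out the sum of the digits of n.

5+7+4+3+9+8+1+0+8+8+3+9 = 65

65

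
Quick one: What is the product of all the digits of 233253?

540

2×3×3×2×5×3 = 540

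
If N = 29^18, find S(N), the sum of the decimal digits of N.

29^18 = 210457284365172120330305161
Sum of its 27 digits: 82.

82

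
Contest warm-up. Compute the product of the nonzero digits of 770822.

1568

7×7×8×2×2 = 1568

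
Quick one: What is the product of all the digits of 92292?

9×2×2×9×2 = 648

648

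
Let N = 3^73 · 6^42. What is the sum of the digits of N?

3^73 · 6^42 = 32524011851673320389704910549272691309662681830067716231310058979328
Sum of its 68 digits: 279.

279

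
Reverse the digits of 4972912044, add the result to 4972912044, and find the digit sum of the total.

48

Reversal of 4972912044 is 4402192794; 4972912044 + 4402192794 = 9375104838.
Digit sum of 9375104838: 9+3+7+5+1+0+4+8+3+8 = 48.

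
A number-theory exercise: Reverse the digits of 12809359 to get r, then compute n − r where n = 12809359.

-82581462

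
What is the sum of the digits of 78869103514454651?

77

7+8+8+6+9+1+0+3+5+1+4+4+5+4+6+5+1 = 77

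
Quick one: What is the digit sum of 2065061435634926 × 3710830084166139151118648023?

2065061435634926 × 3710830084166139151118648023 = 7663092101005400595838027208299451719651298
Sum of its 43 digits: 179.

179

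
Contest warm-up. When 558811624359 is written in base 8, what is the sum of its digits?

558811624359 in base 8 is 10103361131647.
Digit sum: 1+0+1+0+3+3+6+1+1+3+1+6+4+7 = 37.

37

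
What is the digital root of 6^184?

The digital root of n equals n mod 9 (or 9 when 9 | n), so we need 6^184 mod 9.
6^184 ≡ 0 (mod 9), so the digital root is 9.

9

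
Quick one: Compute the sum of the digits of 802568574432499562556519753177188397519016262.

8+0+2+5+6+8+5+7+4+4+3+2+4+9+9+5+6+2+5+5+6+5+1+9+7+5+3+1+7+7+1+8+8+3+9+7+5+1+9+0+1+6+2+6+2 = 218

218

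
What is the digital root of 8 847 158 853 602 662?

7

8+8+4+7+1+5+8+8+5+3+6+0+2+6+6+2 = 79
7+9 = 16
1+6 = 7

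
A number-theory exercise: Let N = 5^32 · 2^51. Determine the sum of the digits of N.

29

5^32 · 2^51 = 52428800000000000000000000000000000000
Sum of its 38 digits: 29.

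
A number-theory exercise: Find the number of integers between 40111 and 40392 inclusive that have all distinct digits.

122

The integers in [40111, 40392] that have all distinct digits: 40123, 40125, 40126, 40127, 40128, 40129, …, 40391, 40392.
122 qualify.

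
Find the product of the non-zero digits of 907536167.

238140

9×7×5×3×6×1×6×7 = 238140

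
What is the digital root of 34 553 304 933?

6

3+4+5+5+3+3+0+4+9+3+3 = 42
4+2 = 6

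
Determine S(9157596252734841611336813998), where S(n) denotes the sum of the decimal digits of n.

9+1+5+7+5+9+6+2+5+2+7+3+4+8+4+1+6+1+1+3+3+6+8+1+3+9+9+8 = 136

136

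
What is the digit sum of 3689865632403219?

75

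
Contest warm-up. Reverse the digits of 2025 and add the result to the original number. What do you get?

7227

Reverse of 2025 is 5202.
2025 + 5202 = 7227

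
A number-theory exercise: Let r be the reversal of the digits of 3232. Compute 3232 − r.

909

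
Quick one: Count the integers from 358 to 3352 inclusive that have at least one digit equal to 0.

The integers in [358, 3352] that have at least one digit equal to 0: 360, 370, 380, 390, 400, 401, …, 3340, 3350.
813 qualify.

813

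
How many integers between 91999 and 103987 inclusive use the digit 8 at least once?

The integers in [91999, 103987] that use the digit 8 at least once: 92008, 92018, 92028, 92038, 92048, 92058, …, 103986, 103987.
3978 qualify.

3978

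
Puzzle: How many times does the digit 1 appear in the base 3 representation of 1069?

1069 in base 3 is 1110121.
The digit 1 appears 5 times.

5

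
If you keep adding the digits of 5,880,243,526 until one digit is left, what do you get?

7

5+8+8+0+2+4+3+5+2+6 = 43
4+3 = 7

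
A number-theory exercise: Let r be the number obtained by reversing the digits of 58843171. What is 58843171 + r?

75978056

Reverse of 58843171 is 17134885.
58843171 + 17134885 = 75978056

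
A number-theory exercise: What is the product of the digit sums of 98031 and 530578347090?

1071

S(98031) = 9+8+0+3+1 = 21.
S(530578347090) = 5+3+0+5+7+8+3+4+7+0+9+0 = 51.
21 · 51 = 1071.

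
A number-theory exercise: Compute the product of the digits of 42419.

4×2×4×1×9 = 288

288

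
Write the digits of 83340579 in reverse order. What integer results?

Reversing 83340579 gives 97504338.

97504338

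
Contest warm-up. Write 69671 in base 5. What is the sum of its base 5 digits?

15

69671 in base 5 is 4212141.
Digit sum: 4+2+1+2+1+4+1 = 15.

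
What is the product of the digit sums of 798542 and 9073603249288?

S(798542) = 7+9+8+5+4+2 = 35.
S(9073603249288) = 9+0+7+3+6+0+3+2+4+9+2+8+8 = 61.
35 · 61 = 2135.

2135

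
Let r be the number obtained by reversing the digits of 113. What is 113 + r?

424

Reverse of 113 is 311.
113 + 311 = 424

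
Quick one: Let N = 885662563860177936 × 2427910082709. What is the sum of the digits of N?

126

885662563860177936 × 2427910082709 = 2150309068674029606905216908624
Sum of its 31 digits: 126.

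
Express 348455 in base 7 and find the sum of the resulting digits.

23

348455 in base 7 is 2650622.
Digit sum: 2+6+5+0+6+2+2 = 23.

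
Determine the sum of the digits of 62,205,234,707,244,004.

6+2+2+0+5+2+3+4+7+0+7+2+4+4+0+0+4 = 52

52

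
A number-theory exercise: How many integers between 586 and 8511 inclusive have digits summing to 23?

362

The integers in [586, 8511] that have digits summing to 23: 599, 689, 698, 779, 788, 797, …, 8483, 8492.
362 qualify.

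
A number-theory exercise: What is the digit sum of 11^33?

143

11^33 = 23225154419887808141001767796309131
Sum of its 35 digits: 143.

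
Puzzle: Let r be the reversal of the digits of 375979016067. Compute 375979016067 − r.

-384631963506

Reverse of 375979016067 is 760610979573.
375979016067 − 760610979573 = -384631963506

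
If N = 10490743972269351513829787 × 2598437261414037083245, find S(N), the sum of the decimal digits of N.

10490743972269351513829787 × 2598437261414037083245 = 27259540037499390737190542816787117288879618815
Sum of its 47 digits: 233.

233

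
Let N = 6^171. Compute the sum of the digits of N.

594

6^171 = 11584140481641744167322906226912965188994600721815034083562321824238085464205605585338068746430569881542853321672337655366391856889856
Sum of its 134 digits: 594.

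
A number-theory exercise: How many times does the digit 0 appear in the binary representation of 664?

664 in base 2 is 1010011000.
The digit 0 appears 6 times.

6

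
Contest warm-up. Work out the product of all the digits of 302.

0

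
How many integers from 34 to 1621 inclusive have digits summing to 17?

The integers in [34, 1621] that have digits summing to 17: 89, 98, 179, 188, 197, 269, …, 1592, 1619.
97 qualify.

97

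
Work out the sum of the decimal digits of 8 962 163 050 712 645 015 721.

81

8+9+6+2+1+6+3+0+5+0+7+1+2+6+4+5+0+1+5+7+2+1 = 81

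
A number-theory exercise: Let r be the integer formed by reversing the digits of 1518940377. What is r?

7730498151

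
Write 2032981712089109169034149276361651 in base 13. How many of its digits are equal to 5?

1

2032981712089109169034149276361651 in base 13 is A119B3324496C14A021BC77908C05B.
The digit 5 appears 1 time.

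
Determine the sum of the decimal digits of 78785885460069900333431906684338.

7+8+7+8+5+8+8+5+4+6+0+0+6+9+9+0+0+3+3+3+4+3+1+9+0+6+6+8+4+3+3+8 = 154

154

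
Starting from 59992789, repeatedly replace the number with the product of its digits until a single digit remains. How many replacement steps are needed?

2

59992789 → 3674160 → 0 (2 steps)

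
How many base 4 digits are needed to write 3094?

6

3094 in base 4 is 300112, which has 6 digits.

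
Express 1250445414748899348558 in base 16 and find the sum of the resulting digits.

108

1250445414748899348558 in base 16 is 43C96A87920425904E.
Digit sum: 4+3+12+9+6+10+8+7+9+2+0+4+2+5+9+0+4+14 = 108.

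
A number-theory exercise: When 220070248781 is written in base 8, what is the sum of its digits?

220070248781 in base 8 is 3147515300515.
Digit sum: 3+1+4+7+5+1+5+3+0+0+5+1+5 = 40.

40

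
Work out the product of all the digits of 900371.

0

9×0×0×3×7×1 = 0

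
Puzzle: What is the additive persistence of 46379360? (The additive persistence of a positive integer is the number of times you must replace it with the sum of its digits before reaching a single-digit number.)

3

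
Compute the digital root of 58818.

3

5+8+8+1+8 = 30
3+0 = 3
(Equivalently, 58818 mod 9 = 3.)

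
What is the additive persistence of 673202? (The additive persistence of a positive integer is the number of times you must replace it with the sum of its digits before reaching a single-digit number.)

2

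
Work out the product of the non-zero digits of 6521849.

6×5×2×1×8×4×9 = 17280

17280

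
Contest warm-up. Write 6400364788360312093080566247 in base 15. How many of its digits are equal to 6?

2

6400364788360312093080566247 in base 15 is 5A82AE7E944B6CA03CC62B9C.
The digit 6 appears 2 times.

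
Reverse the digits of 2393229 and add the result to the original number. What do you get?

11617161

Reverse of 2393229 is 9223932.
2393229 + 9223932 = 11617161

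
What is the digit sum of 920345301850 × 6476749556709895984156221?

135

920345301850 × 6476749556709895984156221 = 5960846025777022912420360033800308850
Sum of its 37 digits: 135.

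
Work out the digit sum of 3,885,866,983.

64

3+8+8+5+8+6+6+9+8+3 = 64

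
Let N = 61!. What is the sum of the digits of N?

61! = 507580213877224798800856812176625227226004528988036003099405939480985600000000000000
Sum of its 84 digits: 315.

315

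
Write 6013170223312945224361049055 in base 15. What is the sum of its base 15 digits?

157

6013170223312945224361049055 in base 15 is 55584D6025C63BADA272B5C0.
Digit sum: 5+5+5+8+4+13+6+0+2+5+12+6+3+11+10+13+10+2+7+2+11+5+12+0 = 157.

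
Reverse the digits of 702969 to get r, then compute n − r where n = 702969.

-266238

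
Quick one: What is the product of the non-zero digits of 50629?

5×6×2×9 = 540

540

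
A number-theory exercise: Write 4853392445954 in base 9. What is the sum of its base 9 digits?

4853392445954 in base 9 is 18158407121462.
Digit sum: 1+8+1+5+8+4+0+7+1+2+1+4+6+2 = 50.

50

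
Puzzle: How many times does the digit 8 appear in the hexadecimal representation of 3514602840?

1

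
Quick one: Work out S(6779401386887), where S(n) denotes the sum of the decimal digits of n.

74

6+7+7+9+4+0+1+3+8+6+8+8+7 = 74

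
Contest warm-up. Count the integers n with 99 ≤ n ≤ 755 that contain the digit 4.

210

The integers in [99, 755] that contain the digit 4: 104, 114, 124, 134, 140, 141, …, 749, 754.
210 qualify.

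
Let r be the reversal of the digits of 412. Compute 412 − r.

Reverse of 412 is 214.
412 − 214 = 198

198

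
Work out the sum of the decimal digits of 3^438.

3^438 = 95303657322458979924684712040634558814866548112120211949112233470079271715943273777169608379944991449760221745711948686191086511785353891697311843363531484849395576588810443801543255227646925044974485702824089
Sum of its 209 digits: 963.

963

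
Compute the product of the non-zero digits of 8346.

8×3×4×6 = 576

576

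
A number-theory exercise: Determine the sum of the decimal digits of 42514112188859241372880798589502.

147

4+2+5+1+4+1+1+2+1+8+8+8+5+9+2+4+1+3+7+2+8+8+0+7+9+8+5+8+9+5+0+2 = 147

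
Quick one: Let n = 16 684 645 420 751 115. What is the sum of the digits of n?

66

1+6+6+8+4+6+4+5+4+2+0+7+5+1+1+1+5 = 66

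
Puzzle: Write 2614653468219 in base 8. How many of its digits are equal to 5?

2614653468219 in base 8 is 46030537337073.
The digit 5 appears 1 time.

1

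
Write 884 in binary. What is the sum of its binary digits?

6

884 in base 2 is 1101110100.
Digit sum: 1+1+0+1+1+1+0+1+0+0 = 6.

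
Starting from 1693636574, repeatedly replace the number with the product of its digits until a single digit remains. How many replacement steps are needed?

1693636574 → 2449440 → 0 (2 steps)

2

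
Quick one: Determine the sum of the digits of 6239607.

6+2+3+9+6+0+7 = 33

33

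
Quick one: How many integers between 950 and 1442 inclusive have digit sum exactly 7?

The integers in [950, 1442] that have digit sum exactly 7: 1006, 1015, 1024, 1033, 1042, 1051, …, 1411, 1420.
25 qualify.

25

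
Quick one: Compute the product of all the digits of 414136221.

4×1×4×1×3×6×2×2×1 = 1152

1152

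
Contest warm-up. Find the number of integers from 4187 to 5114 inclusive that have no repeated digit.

464

The integers in [4187, 5114] that have no repeated digit: 4187, 4189, 4190, 4192, 4193, 4195, …, 5108, 5109.
464 qualify.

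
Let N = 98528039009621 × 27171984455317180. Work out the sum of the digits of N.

134

98528039009621 × 27171984455317180 = 2677202344382306530854626588780
Sum of its 31 digits: 134.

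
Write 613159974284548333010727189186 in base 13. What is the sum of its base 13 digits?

198

613159974284548333010727189186 in base 13 is 68B8128A5B65C09993B66CC38C5.
Digit sum: 6+8+11+8+1+2+8+10+5+11+6+5+12+0+9+9+9+3+11+6+6+12+12+3+8+12+5 = 198.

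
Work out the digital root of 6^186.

The digital root of n equals n mod 9 (or 9 when 9 | n), so we need 6^186 mod 9.
6^186 ≡ 0 (mod 9), so the digital root is 9.

9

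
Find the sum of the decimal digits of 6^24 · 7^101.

495

6^24 · 7^101 = 107283281927119150609149913136506826090216887049389442836172395419819819087880811398167945256795763638272
Sum of its 105 digits: 495.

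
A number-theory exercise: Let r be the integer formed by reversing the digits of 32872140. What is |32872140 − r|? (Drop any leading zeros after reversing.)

Reverse of 32872140 is 4127823.
|32872140 − 4127823| = 28744317

28744317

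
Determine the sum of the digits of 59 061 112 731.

5+9+0+6+1+1+1+2+7+3+1 = 36

36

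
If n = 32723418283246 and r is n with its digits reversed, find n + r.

Reverse of 32723418283246 is 64238281432723.
32723418283246 + 64238281432723 = 96961699715969

96961699715969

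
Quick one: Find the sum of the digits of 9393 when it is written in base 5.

9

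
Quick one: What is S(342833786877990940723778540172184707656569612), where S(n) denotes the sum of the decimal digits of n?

223

3+4+2+8+3+3+7+8+6+8+7+7+9+9+0+9+4+0+7+2+3+7+7+8+5+4+0+1+7+2+1+8+4+7+0+7+6+5+6+5+6+9+6+1+2 = 223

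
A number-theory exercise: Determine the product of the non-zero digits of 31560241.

720

3×1×5×6×2×4×1 = 720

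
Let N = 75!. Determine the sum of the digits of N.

432

75! = 24809140811395398091946477116594033660926243886570122837795894512655842677572867409443815424000000000000000000
Sum of its 110 digits: 432.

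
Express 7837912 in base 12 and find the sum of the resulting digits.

7837912 in base 12 is 275B9B4.
Digit sum: 2+7+5+11+9+11+4 = 49.

49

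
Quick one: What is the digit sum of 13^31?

184

13^31 = 34059943367449284484947168626829637
Sum of its 35 digits: 184.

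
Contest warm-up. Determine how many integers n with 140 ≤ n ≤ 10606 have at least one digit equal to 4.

The integers in [140, 10606] that have at least one digit equal to 4: 140, 141, 142, 143, 144, 145, …, 10594, 10604.
3612 qualify.

3612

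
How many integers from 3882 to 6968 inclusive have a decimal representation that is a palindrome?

The integers in [3882, 6968] that have a decimal representation that is a palindrome: 3883, 3993, 4004, 4114, 4224, 4334, …, 6776, 6886.
31 qualify.

31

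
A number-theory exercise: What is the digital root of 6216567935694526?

6+2+1+6+5+6+7+9+3+5+6+9+4+5+2+6 = 82
8+2 = 10
1+0 = 1

1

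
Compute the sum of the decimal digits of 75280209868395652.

7+5+2+8+0+2+0+9+8+6+8+3+9+5+6+5+2 = 85

85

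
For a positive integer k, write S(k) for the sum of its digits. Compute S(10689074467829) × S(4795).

1775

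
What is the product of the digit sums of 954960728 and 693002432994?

S(954960728) = 9+5+4+9+6+0+7+2+8 = 50.
S(693002432994) = 6+9+3+0+0+2+4+3+2+9+9+4 = 51.
50 · 51 = 2550.

2550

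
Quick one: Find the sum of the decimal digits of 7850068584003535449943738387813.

148

7+8+5+0+0+6+8+5+8+4+0+0+3+5+3+5+4+4+9+9+4+3+7+3+8+3+8+7+8+1+3 = 148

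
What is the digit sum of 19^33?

226

19^33 = 1580770532156861979997149793605296459437459
Sum of its 43 digits: 226.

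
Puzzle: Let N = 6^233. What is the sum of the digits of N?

6^233 = 20381743856981705822770370561078571361121128142670992894654328979118751901656313476701529051985028018615495617338393795663401017896365810247379124268696113231078570640146453407727616
Sum of its 182 digits: 792.

792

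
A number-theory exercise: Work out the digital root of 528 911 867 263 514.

5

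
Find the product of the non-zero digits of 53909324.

29160

5×3×9×9×3×2×4 = 29160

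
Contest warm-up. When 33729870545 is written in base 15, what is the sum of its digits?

63

33729870545 in base 15 is D262E0AB5.
Digit sum: 13+2+6+2+14+0+10+11+5 = 63.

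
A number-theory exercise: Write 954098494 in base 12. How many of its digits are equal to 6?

954098494 in base 12 is 2276383BA.
The digit 6 appears 1 time.

1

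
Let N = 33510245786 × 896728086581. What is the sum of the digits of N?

33510245786 × 896728086581 = 30049578584538798397666
Sum of its 23 digits: 130.

130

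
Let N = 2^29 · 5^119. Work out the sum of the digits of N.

316

2^29 · 5^119 = 80779356694631608874161005084957309918536338955163955688476562500000000000000000000000000000
Sum of its 92 digits: 316.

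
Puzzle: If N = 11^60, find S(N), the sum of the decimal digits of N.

298

11^60 = 304481639541418099574449295360278774639038415066698088621947601
Sum of its 63 digits: 298.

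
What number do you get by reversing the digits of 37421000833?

Reversing 37421000833 gives 33800012473.

33800012473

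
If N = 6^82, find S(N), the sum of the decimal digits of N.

306

6^82 = 6432836768856613963131569182419760736218287828057662753064615936
Sum of its 64 digits: 306.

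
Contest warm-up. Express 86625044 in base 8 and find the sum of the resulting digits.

86625044 in base 8 is 512345424.
Digit sum: 5+1+2+3+4+5+4+2+4 = 30.

30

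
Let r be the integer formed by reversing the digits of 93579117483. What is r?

38471197539

Reversing 93579117483 gives 38471197539.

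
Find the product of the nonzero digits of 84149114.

8×4×1×4×9×1×1×4 = 4608

4608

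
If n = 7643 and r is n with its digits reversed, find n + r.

11110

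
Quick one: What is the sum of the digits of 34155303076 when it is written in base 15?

34155303076 in base 15 is D4D829C01.
Digit sum: 13+4+13+8+2+9+12+0+1 = 62.

62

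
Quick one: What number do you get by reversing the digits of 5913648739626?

Reversing 5913648739626 gives 6269378463195.

6269378463195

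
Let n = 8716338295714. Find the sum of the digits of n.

8+7+1+6+3+3+8+2+9+5+7+1+4 = 64

64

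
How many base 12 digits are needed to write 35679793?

7

35679793 in base 12 is BB48041, which has 7 digits.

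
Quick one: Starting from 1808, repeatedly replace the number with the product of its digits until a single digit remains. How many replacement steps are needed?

1

1808 → 0 (1 step)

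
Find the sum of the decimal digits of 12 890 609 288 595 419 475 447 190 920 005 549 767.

181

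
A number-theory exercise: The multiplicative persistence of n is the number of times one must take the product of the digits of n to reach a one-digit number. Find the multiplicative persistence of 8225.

2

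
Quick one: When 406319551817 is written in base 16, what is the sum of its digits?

406319551817 in base 16 is 5E9A885549.
Digit sum: 5+14+9+10+8+8+5+5+4+9 = 77.

77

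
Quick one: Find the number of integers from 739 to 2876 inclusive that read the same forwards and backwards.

The integers in [739, 2876] that read the same forwards and backwards: 747, 757, 767, 777, 787, 797, …, 2662, 2772.
44 qualify.

44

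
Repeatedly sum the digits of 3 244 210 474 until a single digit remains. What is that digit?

4

3+2+4+4+2+1+0+4+7+4 = 31
3+1 = 4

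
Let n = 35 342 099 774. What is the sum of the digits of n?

3+5+3+4+2+0+9+9+7+7+4 = 53

53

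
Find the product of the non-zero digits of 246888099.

1990656

2×4×6×8×8×8×9×9 = 1990656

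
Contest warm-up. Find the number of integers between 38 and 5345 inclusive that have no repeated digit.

2912

The integers in [38, 5345] that have no repeated digit: 38, 39, 40, 41, 42, 43, …, 5341, 5342.
2912 qualify.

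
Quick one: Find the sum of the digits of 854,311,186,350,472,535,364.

8+5+4+3+1+1+1+8+6+3+5+0+4+7+2+5+3+5+3+6+4 = 84

84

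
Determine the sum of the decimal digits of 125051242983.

42

1+2+5+0+5+1+2+4+2+9+8+3 = 42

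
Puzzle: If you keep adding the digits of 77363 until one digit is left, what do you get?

8

7+7+3+6+3 = 26
2+6 = 8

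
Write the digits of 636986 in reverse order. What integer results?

689636

Reversing 636986 gives 689636.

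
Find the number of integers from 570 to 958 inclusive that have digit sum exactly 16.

37

The integers in [570, 958] that have digit sum exactly 16: 574, 583, 592, 619, 628, 637, …, 943, 952.
37 qualify.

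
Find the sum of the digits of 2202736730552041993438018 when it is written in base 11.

118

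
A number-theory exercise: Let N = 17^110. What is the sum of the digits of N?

631

17^110 = 2235534371737781676471481106869168774683632990207206165205681049579049219810734727896505785102349994765800270836204275585382317719892449
Sum of its 136 digits: 631.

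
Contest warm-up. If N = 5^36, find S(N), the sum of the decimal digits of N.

5^36 = 14551915228366851806640625
Sum of its 26 digits: 109.

109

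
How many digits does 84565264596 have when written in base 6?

84565264596 in base 6 is 102503155034340, which has 15 digits.

15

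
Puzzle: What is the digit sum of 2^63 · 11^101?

2^63 · 11^101 = 13981408595643784908111399335698442954663127278438846958159041175521384849695304376352878167133502608451279806491464604581888
Sum of its 125 digits: 598.

598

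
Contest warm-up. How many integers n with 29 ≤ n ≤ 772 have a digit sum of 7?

33

The integers in [29, 772] that have a digit sum of 7: 34, 43, 52, 61, 70, 106, …, 610, 700.
33 qualify.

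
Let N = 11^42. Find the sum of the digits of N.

190

11^42 = 54763699237492901685126120802225273763666521
Sum of its 44 digits: 190.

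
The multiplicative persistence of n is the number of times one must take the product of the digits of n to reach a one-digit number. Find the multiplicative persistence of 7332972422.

2

7332972422 → 254016 → 0 (2 steps)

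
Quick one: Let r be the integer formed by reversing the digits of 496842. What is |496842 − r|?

248148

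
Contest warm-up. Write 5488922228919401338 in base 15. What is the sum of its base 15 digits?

108

5488922228919401338 in base 15 is C80505D8574DA05D.
Digit sum: 12+8+0+5+0+5+13+8+5+7+4+13+10+0+5+13 = 108.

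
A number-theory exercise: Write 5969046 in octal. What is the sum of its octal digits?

27

5969046 in base 8 is 26612226.
Digit sum: 2+6+6+1+2+2+2+6 = 27.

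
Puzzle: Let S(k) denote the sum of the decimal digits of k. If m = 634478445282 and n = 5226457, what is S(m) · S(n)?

1767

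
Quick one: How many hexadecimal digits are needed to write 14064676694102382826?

16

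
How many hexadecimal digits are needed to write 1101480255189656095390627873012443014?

1101480255189656095390627873012443014 in base 16 is D4232B610AD84FEBCC8B05A761E786, which has 30 digits.

30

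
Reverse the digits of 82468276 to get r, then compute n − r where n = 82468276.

Reverse of 82468276 is 67286428.
82468276 − 67286428 = 15181848

15181848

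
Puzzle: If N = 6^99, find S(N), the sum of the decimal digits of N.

6^99 = 108886437250011817682781711193009636756190618412159145257178661061582856912896
Sum of its 78 digits: 342.

342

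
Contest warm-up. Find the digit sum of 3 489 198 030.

45

3+4+8+9+1+9+8+0+3+0 = 45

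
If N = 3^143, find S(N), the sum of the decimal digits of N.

3^143 = 169176262018805200239918053247232118969580750063887962421209147371627
Sum of its 69 digits: 288.

288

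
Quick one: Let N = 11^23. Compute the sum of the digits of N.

11^23 = 895430243255237372246531
Sum of its 24 digits: 95.

95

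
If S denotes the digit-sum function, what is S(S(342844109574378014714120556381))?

First digit sum: 117.
1+1+7 = 9.

9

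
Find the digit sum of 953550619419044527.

9+5+3+5+5+0+6+1+9+4+1+9+0+4+4+5+2+7 = 79

79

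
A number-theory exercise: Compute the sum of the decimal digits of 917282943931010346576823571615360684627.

170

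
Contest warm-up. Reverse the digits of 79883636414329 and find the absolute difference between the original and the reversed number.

12457827224568

Reverse of 79883636414329 is 92341463638897.
|79883636414329 − 92341463638897| = 12457827224568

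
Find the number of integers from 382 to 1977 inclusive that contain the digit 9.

The integers in [382, 1977] that contain the digit 9: 389, 390, 391, 392, 393, 394, …, 1976, 1977.
455 qualify.

455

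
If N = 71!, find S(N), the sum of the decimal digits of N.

423

71! = 850478588567862317521167644239926010288584608120796235886430763388588680378079017697280000000000000000
Sum of its 102 digits: 423.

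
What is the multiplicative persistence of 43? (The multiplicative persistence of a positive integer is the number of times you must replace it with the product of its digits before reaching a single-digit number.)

43 → 12 → 2 (2 steps)

2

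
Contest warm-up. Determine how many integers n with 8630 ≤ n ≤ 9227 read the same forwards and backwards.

6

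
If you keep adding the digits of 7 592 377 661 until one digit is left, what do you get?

8

7+5+9+2+3+7+7+6+6+1 = 53
5+3 = 8
(Equivalently, 7 592 377 661 mod 9 = 8.)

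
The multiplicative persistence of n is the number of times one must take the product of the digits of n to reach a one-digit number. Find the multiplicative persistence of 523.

523 → 30 → 0 (2 steps)

2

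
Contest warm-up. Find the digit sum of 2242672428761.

53

2+2+4+2+6+7+2+4+2+8+7+6+1 = 53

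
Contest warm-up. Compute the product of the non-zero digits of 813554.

2400

8×1×3×5×5×4 = 2400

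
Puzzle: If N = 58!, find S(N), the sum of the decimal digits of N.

58! = 2350561331282878571829474910515074683828862318181142924420699914240000000000000
Sum of its 79 digits: 288.

288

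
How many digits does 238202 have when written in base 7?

238202 in base 7 is 2011316, which has 7 digits.

7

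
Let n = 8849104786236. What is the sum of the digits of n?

66

8+8+4+9+1+0+4+7+8+6+2+3+6 = 66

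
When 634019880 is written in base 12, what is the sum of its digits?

634019880 in base 12 is 1583B97A0.
Digit sum: 1+5+8+3+11+9+7+10+0 = 54.

54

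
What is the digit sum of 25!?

72

25! = 15511210043330985984000000
Sum of its 26 digits: 72.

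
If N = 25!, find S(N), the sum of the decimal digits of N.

25! = 15511210043330985984000000
Sum of its 26 digits: 72.

72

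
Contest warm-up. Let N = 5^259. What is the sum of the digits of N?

833

5^259 = 10795210693868055781732939828500499463895000455545351731279629337710739753953033822464384379340360283200684117432687079496243873683539933367066254721322593468357808887958526611328125
Sum of its 182 digits: 833.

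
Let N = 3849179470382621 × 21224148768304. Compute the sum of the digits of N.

140

3849179470382621 × 21224148768304 = 81695557715302348544757244784
Sum of its 29 digits: 140.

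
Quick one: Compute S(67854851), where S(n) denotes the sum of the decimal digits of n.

6+7+8+5+4+8+5+1 = 44

44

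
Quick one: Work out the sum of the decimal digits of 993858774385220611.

88

9+9+3+8+5+8+7+7+4+3+8+5+2+2+0+6+1+1 = 88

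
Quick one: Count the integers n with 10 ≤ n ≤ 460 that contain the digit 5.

The integers in [10, 460] that contain the digit 5: 15, 25, 35, 45, 50, 51, …, 458, 459.
90 qualify.

90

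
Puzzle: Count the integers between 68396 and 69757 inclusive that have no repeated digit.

The integers in [68396, 69757] that have no repeated digit: 68397, 68401, 68402, 68403, 68405, 68407, …, 69753, 69754.
456 qualify.

456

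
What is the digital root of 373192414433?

3+7+3+1+9+2+4+1+4+4+3+3 = 44
4+4 = 8
(Equivalently, 373192414433 mod 9 = 8.)

8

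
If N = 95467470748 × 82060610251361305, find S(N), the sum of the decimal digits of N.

95467470748 × 82060610251361305 = 7834118908734864312266606140
Sum of its 28 digits: 118.

118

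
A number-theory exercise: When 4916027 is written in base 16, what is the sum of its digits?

4916027 in base 16 is 4B033B.
Digit sum: 4+11+0+3+3+11 = 32.

32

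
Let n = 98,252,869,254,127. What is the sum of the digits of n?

70

9+8+2+5+2+8+6+9+2+5+4+1+2+7 = 70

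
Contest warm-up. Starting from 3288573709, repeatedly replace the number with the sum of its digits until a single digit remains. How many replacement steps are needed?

2

3288573709 → 52 → 7 (2 steps)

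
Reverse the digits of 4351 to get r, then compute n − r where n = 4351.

Reverse of 4351 is 1534.
4351 − 1534 = 2817

2817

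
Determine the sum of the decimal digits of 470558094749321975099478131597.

152

4+7+0+5+5+8+0+9+4+7+4+9+3+2+1+9+7+5+0+9+9+4+7+8+1+3+1+5+9+7 = 152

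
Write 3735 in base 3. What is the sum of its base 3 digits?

3735 in base 3 is 12010100.
Digit sum: 1+2+0+1+0+1+0+0 = 5.

5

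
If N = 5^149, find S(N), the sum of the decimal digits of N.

5^149 = 140129846432481707092372958328991613128026194187651577175706828388979108268586060148663818836212158203125
Sum of its 105 digits: 470.

470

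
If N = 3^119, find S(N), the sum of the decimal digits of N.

243

3^119 = 599003433304810403471059943169868346577158542512617035467
Sum of its 57 digits: 243.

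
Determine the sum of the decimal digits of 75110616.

7+5+1+1+0+6+1+6 = 27

27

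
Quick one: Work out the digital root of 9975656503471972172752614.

9+9+7+5+6+5+6+5+0+3+4+7+1+9+7+2+1+7+2+7+5+2+6+1+4 = 120
1+2+0 = 3

3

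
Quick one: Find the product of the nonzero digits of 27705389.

2×7×7×5×3×8×9 = 105840

105840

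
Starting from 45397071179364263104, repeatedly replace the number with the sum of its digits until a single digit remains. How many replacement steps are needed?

45397071179364263104 → 82 → 10 → 1 (3 steps)

3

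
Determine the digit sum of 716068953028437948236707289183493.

162

7+1+6+0+6+8+9+5+3+0+2+8+4+3+7+9+4+8+2+3+6+7+0+7+2+8+9+1+8+3+4+9+3 = 162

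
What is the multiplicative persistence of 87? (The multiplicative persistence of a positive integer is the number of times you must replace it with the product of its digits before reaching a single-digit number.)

3

87 → 56 → 30 → 0 (3 steps)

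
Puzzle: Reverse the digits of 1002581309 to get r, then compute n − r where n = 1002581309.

Reverse of 1002581309 is 9031852001.
1002581309 − 9031852001 = -8029270692

-8029270692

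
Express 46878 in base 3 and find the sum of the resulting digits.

10

46878 in base 3 is 2101022020.
Digit sum: 2+1+0+1+0+2+2+0+2+0 = 10.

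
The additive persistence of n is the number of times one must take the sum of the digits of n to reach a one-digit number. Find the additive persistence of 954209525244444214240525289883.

2

954209525244444214240525289883 → 126 → 9 (2 steps)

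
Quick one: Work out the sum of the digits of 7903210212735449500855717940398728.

7+9+0+3+2+1+0+2+1+2+7+3+5+4+4+9+5+0+0+8+5+5+7+1+7+9+4+0+3+9+8+7+2+8 = 147

147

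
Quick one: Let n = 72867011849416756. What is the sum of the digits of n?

82

7+2+8+6+7+0+1+1+8+4+9+4+1+6+7+5+6 = 82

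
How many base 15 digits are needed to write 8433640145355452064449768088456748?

29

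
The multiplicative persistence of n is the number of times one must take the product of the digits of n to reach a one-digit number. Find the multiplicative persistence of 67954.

2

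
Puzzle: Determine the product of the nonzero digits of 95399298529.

141717600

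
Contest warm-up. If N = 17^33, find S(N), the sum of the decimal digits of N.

17^33 = 40254497110927943179349807054456171205137
Sum of its 41 digits: 170.

170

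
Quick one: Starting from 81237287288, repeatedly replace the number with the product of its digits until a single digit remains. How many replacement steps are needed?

4

81237287288 → 4816896 → 82944 → 2304 → 0 (4 steps)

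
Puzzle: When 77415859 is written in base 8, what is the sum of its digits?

38

77415859 in base 8 is 447242663.
Digit sum: 4+4+7+2+4+2+6+6+3 = 38.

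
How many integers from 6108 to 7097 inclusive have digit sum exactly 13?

34

The integers in [6108, 7097] that have digit sum exactly 13: 6115, 6124, 6133, 6142, 6151, 6160, …, 7051, 7060.
34 qualify.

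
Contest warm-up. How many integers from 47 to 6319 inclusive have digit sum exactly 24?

161

The integers in [47, 6319] that have digit sum exactly 24: 699, 789, 798, 879, 888, 897, …, 6288, 6297.
161 qualify.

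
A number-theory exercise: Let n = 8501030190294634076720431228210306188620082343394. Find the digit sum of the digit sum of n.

8

First digit sum: 170.
1+7+0 = 8.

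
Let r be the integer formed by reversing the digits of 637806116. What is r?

Reversing 637806116 gives 611608736.

611608736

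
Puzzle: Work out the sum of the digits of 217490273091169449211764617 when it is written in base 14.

217490273091169449211764617 in base 14 is D3961645908C69803315DA1.
Digit sum: 13+3+9+6+1+6+4+5+9+0+8+12+6+9+8+0+3+3+1+5+13+10+1 = 135.

135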